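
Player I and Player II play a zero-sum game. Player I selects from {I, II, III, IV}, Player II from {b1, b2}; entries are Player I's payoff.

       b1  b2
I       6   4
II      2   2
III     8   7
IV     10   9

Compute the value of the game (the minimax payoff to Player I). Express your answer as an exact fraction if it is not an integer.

9

Row minima: I → 4, II → 2, III → 7, IV → 9; maximin = 9.
Column maxima: b1 → 10, b2 → 9; minimax = 9.
Since maximin = minimax = 9, there is a saddle point and the value is 9.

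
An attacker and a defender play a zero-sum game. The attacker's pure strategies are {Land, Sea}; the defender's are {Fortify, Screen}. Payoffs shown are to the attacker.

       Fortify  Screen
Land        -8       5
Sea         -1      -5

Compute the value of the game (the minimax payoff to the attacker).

Row minima: Land → -8, Sea → -5; maximin = -5.
Column maxima: Fortify → -1, Screen → 5; minimax = -1.
-5 ≠ -1, so there is no saddle point; optimal play is mixed.
Let the attacker play Land with probability p. Expected payoff against Fortify: (-8)p + (-1)(1−p) = −7p − 1; against Screen: 5p + (-5)(1−p) = 10p − 5.
Setting these equal: −7p − 1 = 10p − 5 ⇒ −17p = -4 ⇒ p = 4/17, and the value is (-7)·(4/17) − 1 = -45/17.
For the defender: with q = P(Fortify), equating Land's and Sea's payoffs gives −13q + 5 = 4q − 5 ⇒ q = 10/17.

-45/17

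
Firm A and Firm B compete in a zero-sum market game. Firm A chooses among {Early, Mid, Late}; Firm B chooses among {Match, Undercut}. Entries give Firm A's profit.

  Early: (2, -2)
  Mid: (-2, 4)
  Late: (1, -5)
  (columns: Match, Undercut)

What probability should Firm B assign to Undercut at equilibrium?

Row minima: Early → -2, Mid → -2, Late → -5; maximin = -2.
Column maxima: Match → 2, Undercut → 4; minimax = 2.
-2 ≠ 2, so there is no saddle point; optimal play is mixed.
Late is strictly dominated by Early, so Firm A never plays it.
On the remaining 2×2 (Early, Mid vs Match, Undercut):
Let Firm A play Early with probability p. Expected payoff against Match: 2p + (-2)(1−p) = 4p − 2; against Undercut: (-2)p + 4(1−p) = −6p + 4.
Setting these equal: 4p − 2 = −6p + 4 ⇒ 10p = 6 ⇒ p = 3/5, and the value is (4)·(3/5) − 2 = 2/5.
For Firm B: with q = P(Match), equating Early's and Mid's payoffs gives 4q − 2 = −6q + 4 ⇒ q = 3/5.

2/5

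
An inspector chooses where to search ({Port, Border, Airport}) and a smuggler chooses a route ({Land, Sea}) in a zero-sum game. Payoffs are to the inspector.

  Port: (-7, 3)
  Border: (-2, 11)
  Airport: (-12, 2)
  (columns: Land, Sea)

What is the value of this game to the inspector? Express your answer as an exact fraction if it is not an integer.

Row minima: Port → -7, Border → -2, Airport → -12; maximin = -2.
Column maxima: Land → -2, Sea → 11; minimax = -2.
Since maximin = minimax = -2, there is a saddle point and the value is -2.

-2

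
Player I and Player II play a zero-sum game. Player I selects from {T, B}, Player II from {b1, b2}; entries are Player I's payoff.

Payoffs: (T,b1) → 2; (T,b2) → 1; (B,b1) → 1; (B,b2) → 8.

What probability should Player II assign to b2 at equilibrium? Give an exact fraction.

Row minima: T → 1, B → 1; maximin = 1.
Column maxima: b1 → 2, b2 → 8; minimax = 2.
1 ≠ 2, so there is no saddle point; optimal play is mixed.
Let Player I play T with probability p. Expected payoff against b1: 2p + 1(1−p) = p + 1; against b2: 1p + 8(1−p) = −7p + 8.
Setting these equal: p + 1 = −7p + 8 ⇒ 8p = 7 ⇒ p = 7/8, and the value is (1)·(7/8) + 1 = 15/8.
For Player II: with q = P(b1), equating T's and B's payoffs gives q + 1 = −7q + 8 ⇒ q = 7/8.

1/8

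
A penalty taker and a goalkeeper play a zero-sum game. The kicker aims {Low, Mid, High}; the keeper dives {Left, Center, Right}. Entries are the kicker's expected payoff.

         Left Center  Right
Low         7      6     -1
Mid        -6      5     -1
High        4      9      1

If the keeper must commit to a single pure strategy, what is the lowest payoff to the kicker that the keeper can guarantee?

Column maxima: Left → 7, Center → 9, Right → 1.
The smallest of these is 1.

1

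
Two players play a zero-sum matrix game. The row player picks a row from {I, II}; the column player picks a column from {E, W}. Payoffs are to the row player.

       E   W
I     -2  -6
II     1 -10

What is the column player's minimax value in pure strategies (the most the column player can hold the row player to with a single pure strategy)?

-6

Column maxima: E → 1, W → -6.
The smallest of these is -6.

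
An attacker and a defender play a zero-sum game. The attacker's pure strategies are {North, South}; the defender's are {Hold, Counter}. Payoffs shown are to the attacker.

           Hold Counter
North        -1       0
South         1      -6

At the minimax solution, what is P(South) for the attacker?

Row minima: North → -1, South → -6; maximin = -1.
Column maxima: Hold → 1, Counter → 0; minimax = 0.
-1 ≠ 0, so there is no saddle point; optimal play is mixed.
Let the attacker play North with probability p. Expected payoff against Hold: (-1)p + 1(1−p) = −2p + 1; against Counter: 0p + (-6)(1−p) = 6p − 6.
Setting these equal: −2p + 1 = 6p − 6 ⇒ −8p = -7 ⇒ p = 7/8, and the value is (-2)·(7/8) + 1 = -3/4.
For the defender: with q = P(Hold), equating North's and South's payoffs gives −q = 7q − 6 ⇒ q = 3/4.

1/8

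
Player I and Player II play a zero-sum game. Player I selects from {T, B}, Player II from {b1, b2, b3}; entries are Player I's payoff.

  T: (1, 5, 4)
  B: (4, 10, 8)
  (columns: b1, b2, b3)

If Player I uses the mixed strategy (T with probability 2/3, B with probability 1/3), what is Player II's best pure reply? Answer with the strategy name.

b1

If Player II plays b1, Player I's expected payoff is (2/3)·1 + (1/3)·4 = 2.
If Player II plays b2, Player I's expected payoff is (2/3)·5 + (1/3)·10 = 20/3.
If Player II plays b3, Player I's expected payoff is (2/3)·4 + (1/3)·8 = 16/3.
Player II minimizes Player I's payoff; the smallest is 2, so the best response is b1.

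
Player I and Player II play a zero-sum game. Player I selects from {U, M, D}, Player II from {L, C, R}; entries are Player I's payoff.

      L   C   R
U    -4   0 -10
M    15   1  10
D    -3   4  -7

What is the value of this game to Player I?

47/20

Row minima: U → -10, M → 1, D → -7; maximin = 1.
Column maxima: L → 15, C → 4, R → 10; minimax = 4.
1 ≠ 4, so there is no saddle point; optimal play is mixed.
U is strictly dominated by M, so Player I never plays it.
L is strictly dominated by R (it gives Player I strictly more in every row), so Player II never plays it.
On the remaining 2×2 (M, D vs C, R):
Let Player I play M with probability p. Expected payoff against C: 1p + 4(1−p) = −3p + 4; against R: 10p + (-7)(1−p) = 17p − 7.
Setting these equal: −3p + 4 = 17p − 7 ⇒ −20p = -11 ⇒ p = 11/20, and the value is (-3)·(11/20) + 4 = 47/20.
For Player II: with q = P(C), equating M's and D's payoffs gives −9q + 10 = 11q − 7 ⇒ q = 17/20.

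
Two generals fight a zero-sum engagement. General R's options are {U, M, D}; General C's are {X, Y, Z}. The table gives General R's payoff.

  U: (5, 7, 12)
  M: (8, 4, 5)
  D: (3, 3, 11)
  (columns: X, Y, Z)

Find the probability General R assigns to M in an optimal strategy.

1/3

Row minima: U → 5, M → 4, D → 3; maximin = 5.
Column maxima: X → 8, Y → 7, Z → 12; minimax = 7.
5 ≠ 7, so there is no saddle point; optimal play is mixed.
D is strictly dominated by U, so General R never plays it.
Z is strictly dominated by Y (it gives General R strictly more in every row), so General C never plays it.
On the remaining 2×2 (U, M vs X, Y):
Let General R play U with probability p. Expected payoff against X: 5p + 8(1−p) = −3p + 8; against Y: 7p + 4(1−p) = 3p + 4.
Setting these equal: −3p + 8 = 3p + 4 ⇒ −6p = -4 ⇒ p = 2/3, and the value is (-3)·(2/3) + 8 = 6.
For General C: with q = P(X), equating U's and M's payoffs gives −2q + 7 = 4q + 4 ⇒ q = 1/2.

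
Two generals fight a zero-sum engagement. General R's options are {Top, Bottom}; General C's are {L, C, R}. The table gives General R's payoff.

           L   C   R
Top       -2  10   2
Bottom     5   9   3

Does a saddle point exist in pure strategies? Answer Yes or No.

Row minima: Top → -2, Bottom → 3; maximin = 3.
Column maxima: L → 5, C → 10, R → 3; minimax = 3.
maximin = minimax = 3, so a saddle point exists.

Yes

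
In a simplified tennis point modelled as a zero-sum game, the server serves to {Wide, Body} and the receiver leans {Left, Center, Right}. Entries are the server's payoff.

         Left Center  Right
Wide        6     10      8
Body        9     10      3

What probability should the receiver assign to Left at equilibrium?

Row minima: Wide → 6, Body → 3; maximin = 6.
Column maxima: Left → 9, Center → 10, Right → 8; minimax = 8.
6 ≠ 8, so there is no saddle point; optimal play is mixed.
Center is strictly dominated by Left (it gives the server strictly more in every row), so the receiver never plays it.
On the remaining 2×2 (Wide, Body vs Left, Right):
Let the server play Wide with probability p. Expected payoff against Left: 6p + 9(1−p) = −3p + 9; against Right: 8p + 3(1−p) = 5p + 3.
Setting these equal: −3p + 9 = 5p + 3 ⇒ −8p = -6 ⇒ p = 3/4, and the value is (-3)·(3/4) + 9 = 27/4.
For the receiver: with q = P(Left), equating Wide's and Body's payoffs gives −2q + 8 = 6q + 3 ⇒ q = 5/8.

5/8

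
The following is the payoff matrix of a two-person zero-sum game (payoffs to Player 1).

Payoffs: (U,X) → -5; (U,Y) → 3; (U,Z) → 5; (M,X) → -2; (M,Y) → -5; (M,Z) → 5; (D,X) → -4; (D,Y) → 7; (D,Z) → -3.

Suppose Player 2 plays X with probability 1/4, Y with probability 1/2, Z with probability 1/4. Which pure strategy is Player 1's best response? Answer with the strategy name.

Expected payoff of U: (1/4)·(-5) + (1/2)·3 + (1/4)·5 = 3/2.
Expected payoff of M: (1/4)·(-2) + (1/2)·(-5) + (1/4)·5 = -7/4.
Expected payoff of D: (1/4)·(-4) + (1/2)·7 + (1/4)·(-3) = 7/4.
The largest is 7/4, so Player 1's best response is D.

D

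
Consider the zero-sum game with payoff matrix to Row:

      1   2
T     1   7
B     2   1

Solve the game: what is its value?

Row minima: T → 1, B → 1; maximin = 1.
Column maxima: 1 → 2, 2 → 7; minimax = 2.
1 ≠ 2, so there is no saddle point; optimal play is mixed.
Let Row play T with probability p. Expected payoff against 1: 1p + 2(1−p) = −p + 2; against 2: 7p + 1(1−p) = 6p + 1.
Setting these equal: −p + 2 = 6p + 1 ⇒ −7p = -1 ⇒ p = 1/7, and the value is (-1)·(1/7) + 2 = 13/7.
For Column: with q = P(1), equating T's and B's payoffs gives −6q + 7 = q + 1 ⇒ q = 6/7.

13/7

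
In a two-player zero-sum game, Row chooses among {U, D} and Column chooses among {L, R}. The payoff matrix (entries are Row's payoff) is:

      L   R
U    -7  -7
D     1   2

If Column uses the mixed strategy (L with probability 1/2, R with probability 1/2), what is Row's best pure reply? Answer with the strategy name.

D

Expected payoff of U: (1/2)·(-7) + (1/2)·(-7) = -7.
Expected payoff of D: (1/2)·1 + (1/2)·2 = 3/2.
The largest is 3/2, so Row's best response is D.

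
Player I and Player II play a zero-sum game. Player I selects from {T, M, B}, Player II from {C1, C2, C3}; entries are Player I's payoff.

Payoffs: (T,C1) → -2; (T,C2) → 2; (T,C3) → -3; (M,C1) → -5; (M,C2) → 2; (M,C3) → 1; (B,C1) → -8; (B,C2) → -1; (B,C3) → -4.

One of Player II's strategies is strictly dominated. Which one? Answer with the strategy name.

C2

C1 holds Player I's payoff strictly below C2 in every row: -2 < 2, -5 < 2, -8 < -1.
So C2 is strictly dominated for Player II.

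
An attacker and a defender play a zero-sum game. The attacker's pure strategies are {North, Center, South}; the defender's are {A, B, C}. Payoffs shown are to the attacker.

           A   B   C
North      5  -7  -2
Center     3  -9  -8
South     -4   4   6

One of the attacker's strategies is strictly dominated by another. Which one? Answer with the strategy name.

North gives a strictly higher payoff than Center against every column: 5 > 3, -7 > -9, -2 > -8.
So Center is strictly dominated and the attacker never plays it.

Center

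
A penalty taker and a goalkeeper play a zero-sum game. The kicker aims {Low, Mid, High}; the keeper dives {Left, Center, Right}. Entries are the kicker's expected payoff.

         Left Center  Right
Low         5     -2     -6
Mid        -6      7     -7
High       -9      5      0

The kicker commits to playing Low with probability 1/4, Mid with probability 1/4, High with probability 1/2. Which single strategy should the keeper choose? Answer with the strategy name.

Left

If the keeper plays Left, the kicker's expected payoff is (1/4)·5 + (1/4)·(-6) + (1/2)·(-9) = -19/4.
If the keeper plays Center, the kicker's expected payoff is (1/4)·(-2) + (1/4)·7 + (1/2)·5 = 15/4.
If the keeper plays Right, the kicker's expected payoff is (1/4)·(-6) + (1/4)·(-7) + (1/2)·0 = -13/4.
The keeper minimizes the kicker's payoff; the smallest is -19/4, so the best response is Left.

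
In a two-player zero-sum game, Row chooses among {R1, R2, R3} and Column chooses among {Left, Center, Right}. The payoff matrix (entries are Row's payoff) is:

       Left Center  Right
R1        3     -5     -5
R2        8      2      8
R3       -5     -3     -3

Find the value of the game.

2

Row minima: R1 → -5, R2 → 2, R3 → -5; maximin = 2.
Column maxima: Left → 8, Center → 2, Right → 8; minimax = 2.
Since maximin = minimax = 2, there is a saddle point and the value is 2.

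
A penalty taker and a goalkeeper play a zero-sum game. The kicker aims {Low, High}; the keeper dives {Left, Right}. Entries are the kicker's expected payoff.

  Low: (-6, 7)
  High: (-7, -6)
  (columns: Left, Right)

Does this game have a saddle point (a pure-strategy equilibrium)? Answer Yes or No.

Yes

Row minima: Low → -6, High → -7; maximin = -6.
Column maxima: Left → -6, Right → 7; minimax = -6.
maximin = minimax = -6, so a saddle point exists.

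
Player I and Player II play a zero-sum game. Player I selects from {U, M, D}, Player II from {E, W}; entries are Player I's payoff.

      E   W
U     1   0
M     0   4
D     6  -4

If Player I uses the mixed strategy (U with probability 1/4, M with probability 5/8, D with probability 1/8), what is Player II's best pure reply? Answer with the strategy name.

If Player II plays E, Player I's expected payoff is (1/4)·1 + (5/8)·0 + (1/8)·6 = 1.
If Player II plays W, Player I's expected payoff is (1/4)·0 + (5/8)·4 + (1/8)·(-4) = 2.
Player II minimizes Player I's payoff; the smallest is 1, so the best response is E.

E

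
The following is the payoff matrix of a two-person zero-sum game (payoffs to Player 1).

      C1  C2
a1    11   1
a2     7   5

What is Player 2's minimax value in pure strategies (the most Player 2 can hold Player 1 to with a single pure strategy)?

5

Column maxima: C1 → 11, C2 → 5.
The smallest of these is 5.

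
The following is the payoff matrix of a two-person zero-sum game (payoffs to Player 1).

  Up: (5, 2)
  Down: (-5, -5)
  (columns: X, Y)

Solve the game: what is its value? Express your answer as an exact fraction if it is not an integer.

2

Row minima: Up → 2, Down → -5; maximin = 2.
Column maxima: X → 5, Y → 2; minimax = 2.
Since maximin = minimax = 2, there is a saddle point and the value is 2.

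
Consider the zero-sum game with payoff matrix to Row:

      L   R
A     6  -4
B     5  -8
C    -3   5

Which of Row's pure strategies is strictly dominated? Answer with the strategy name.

A gives a strictly higher payoff than B against every column: 6 > 5, -4 > -8.
So B is strictly dominated and Row never plays it.

B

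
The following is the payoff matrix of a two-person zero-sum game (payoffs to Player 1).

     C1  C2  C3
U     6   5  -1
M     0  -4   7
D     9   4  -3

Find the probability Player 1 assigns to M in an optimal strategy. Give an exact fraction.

6/17

Row minima: U → -1, M → -4, D → -3; maximin = -1.
Column maxima: C1 → 9, C2 → 5, C3 → 7; minimax = 5.
-1 ≠ 5, so there is no saddle point; optimal play is mixed.
C1 is strictly dominated by C2 (it gives Player 1 strictly more in every row), so Player 2 never plays it.
With C1 eliminated, D is strictly dominated by U (U gives Player 1 strictly more in every remaining column), so Player 1 never plays it.
On the remaining 2×2 (U, M vs C2, C3):
Let Player 1 play U with probability p. Expected payoff against C2: 5p + (-4)(1−p) = 9p − 4; against C3: (-1)p + 7(1−p) = −8p + 7.
Setting these equal: 9p − 4 = −8p + 7 ⇒ 17p = 11 ⇒ p = 11/17, and the value is (9)·(11/17) − 4 = 31/17.
For Player 2: with q = P(C2), equating U's and M's payoffs gives 6q − 1 = −11q + 7 ⇒ q = 8/17.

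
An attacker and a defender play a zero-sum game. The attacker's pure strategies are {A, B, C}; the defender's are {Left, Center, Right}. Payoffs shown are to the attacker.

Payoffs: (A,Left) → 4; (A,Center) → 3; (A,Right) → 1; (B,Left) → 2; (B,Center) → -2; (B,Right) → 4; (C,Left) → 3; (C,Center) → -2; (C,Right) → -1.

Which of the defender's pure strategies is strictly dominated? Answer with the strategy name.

Left

Center holds the attacker's payoff strictly below Left in every row: 3 < 4, -2 < 2, -2 < 3.
So Left is strictly dominated for the defender.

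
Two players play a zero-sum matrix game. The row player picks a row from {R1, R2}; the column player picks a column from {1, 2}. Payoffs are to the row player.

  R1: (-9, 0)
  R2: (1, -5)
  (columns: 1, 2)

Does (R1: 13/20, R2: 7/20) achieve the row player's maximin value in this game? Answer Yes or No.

Against 1 this mix gives (13/20)·(-9) + (7/20)·1 = -11/2.
Against 2 this mix gives (13/20)·0 + (7/20)·(-5) = -7/4.
The column player will play 1, holding the row player to -11/2. Shifting weight toward the row that does better against 1 would raise this floor (the equalizing mix achieves -3 against both 1 and 2), so the proposed strategy is not optimal.

No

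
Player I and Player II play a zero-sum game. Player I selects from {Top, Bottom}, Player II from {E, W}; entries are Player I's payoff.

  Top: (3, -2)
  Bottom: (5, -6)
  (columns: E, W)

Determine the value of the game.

-2

Row minima: Top → -2, Bottom → -6; maximin = -2.
Column maxima: E → 5, W → -2; minimax = -2.
Since maximin = minimax = -2, there is a saddle point and the value is -2.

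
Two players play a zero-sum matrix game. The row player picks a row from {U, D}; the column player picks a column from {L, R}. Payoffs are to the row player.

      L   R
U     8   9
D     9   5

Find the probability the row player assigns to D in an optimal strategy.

1/5

Row minima: U → 8, D → 5; maximin = 8.
Column maxima: L → 9, R → 9; minimax = 9.
8 ≠ 9, so there is no saddle point; optimal play is mixed.
Let the row player play U with probability p. Expected payoff against L: 8p + 9(1−p) = −p + 9; against R: 9p + 5(1−p) = 4p + 5.
Setting these equal: −p + 9 = 4p + 5 ⇒ −5p = -4 ⇒ p = 4/5, and the value is (-1)·(4/5) + 9 = 41/5.
For the column player: with q = P(L), equating U's and D's payoffs gives −q + 9 = 4q + 5 ⇒ q = 4/5.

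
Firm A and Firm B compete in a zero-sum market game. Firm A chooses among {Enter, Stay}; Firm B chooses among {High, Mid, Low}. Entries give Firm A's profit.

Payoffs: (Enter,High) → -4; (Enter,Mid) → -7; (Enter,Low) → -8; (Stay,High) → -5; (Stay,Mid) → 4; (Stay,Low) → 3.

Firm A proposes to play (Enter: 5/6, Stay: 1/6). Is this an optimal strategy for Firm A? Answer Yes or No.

No

Against High this mix gives (5/6)·(-4) + (1/6)·(-5) = -25/6.
Against Mid this mix gives (5/6)·(-7) + (1/6)·4 = -31/6.
Against Low this mix gives (5/6)·(-8) + (1/6)·3 = -37/6.
Firm B will play Low, holding Firm A to -37/6. Shifting weight toward the row that does better against Low would raise this floor (the equalizing mix achieves -13/3 against both Low and High), so the proposed strategy is not optimal.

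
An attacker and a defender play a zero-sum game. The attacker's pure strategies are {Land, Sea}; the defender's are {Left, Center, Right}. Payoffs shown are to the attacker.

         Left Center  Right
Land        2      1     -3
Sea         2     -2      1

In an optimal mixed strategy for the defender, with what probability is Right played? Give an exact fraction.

Row minima: Land → -3, Sea → -2; maximin = -2.
Column maxima: Left → 2, Center → 1, Right → 1; minimax = 1.
-2 ≠ 1, so there is no saddle point; optimal play is mixed.
Left is strictly dominated by Center (it gives the attacker strictly more in every row), so the defender never plays it.
On the remaining 2×2 (Land, Sea vs Center, Right):
Let the attacker play Land with probability p. Expected payoff against Center: 1p + (-2)(1−p) = 3p − 2; against Right: (-3)p + 1(1−p) = −4p + 1.
Setting these equal: 3p − 2 = −4p + 1 ⇒ 7p = 3 ⇒ p = 3/7, and the value is (3)·(3/7) − 2 = -5/7.
For the defender: with q = P(Center), equating Land's and Sea's payoffs gives 4q − 3 = −3q + 1 ⇒ q = 4/7.

3/7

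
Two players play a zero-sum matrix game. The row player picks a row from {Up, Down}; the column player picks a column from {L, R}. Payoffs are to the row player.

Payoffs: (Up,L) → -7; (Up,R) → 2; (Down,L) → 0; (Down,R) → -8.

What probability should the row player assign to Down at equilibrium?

9/17

Row minima: Up → -7, Down → -8; maximin = -7.
Column maxima: L → 0, R → 2; minimax = 0.
-7 ≠ 0, so there is no saddle point; optimal play is mixed.
Let the row player play Up with probability p. Expected payoff against L: (-7)p + 0(1−p) = −7p; against R: 2p + (-8)(1−p) = 10p − 8.
Setting these equal: −7p = 10p − 8 ⇒ −17p = -8 ⇒ p = 8/17, and the value is (-7)·(8/17) = -56/17.
For the column player: with q = P(L), equating Up's and Down's payoffs gives −9q + 2 = 8q − 8 ⇒ q = 10/17.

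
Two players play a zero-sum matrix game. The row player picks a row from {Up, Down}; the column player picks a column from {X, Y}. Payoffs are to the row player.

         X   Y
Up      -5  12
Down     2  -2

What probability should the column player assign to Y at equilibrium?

1/3

Row minima: Up → -5, Down → -2; maximin = -2.
Column maxima: X → 2, Y → 12; minimax = 2.
-2 ≠ 2, so there is no saddle point; optimal play is mixed.
Let the row player play Up with probability p. Expected payoff against X: (-5)p + 2(1−p) = −7p + 2; against Y: 12p + (-2)(1−p) = 14p − 2.
Setting these equal: −7p + 2 = 14p − 2 ⇒ −21p = -4 ⇒ p = 4/21, and the value is (-7)·(4/21) + 2 = 2/3.
For the column player: with q = P(X), equating Up's and Down's payoffs gives −17q + 12 = 4q − 2 ⇒ q = 2/3.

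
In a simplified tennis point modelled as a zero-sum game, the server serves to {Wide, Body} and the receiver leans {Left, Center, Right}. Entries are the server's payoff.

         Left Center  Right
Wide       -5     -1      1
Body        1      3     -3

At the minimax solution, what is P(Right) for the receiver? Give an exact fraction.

Row minima: Wide → -5, Body → -3; maximin = -3.
Column maxima: Left → 1, Center → 3, Right → 1; minimax = 1.
-3 ≠ 1, so there is no saddle point; optimal play is mixed.
Center is strictly dominated by Left (it gives the server strictly more in every row), so the receiver never plays it.
On the remaining 2×2 (Wide, Body vs Left, Right):
Let the server play Wide with probability p. Expected payoff against Left: (-5)p + 1(1−p) = −6p + 1; against Right: 1p + (-3)(1−p) = 4p − 3.
Setting these equal: −6p + 1 = 4p − 3 ⇒ −10p = -4 ⇒ p = 2/5, and the value is (-6)·(2/5) + 1 = -7/5.
For the receiver: with q = P(Left), equating Wide's and Body's payoffs gives −6q + 1 = 4q − 3 ⇒ q = 2/5.

3/5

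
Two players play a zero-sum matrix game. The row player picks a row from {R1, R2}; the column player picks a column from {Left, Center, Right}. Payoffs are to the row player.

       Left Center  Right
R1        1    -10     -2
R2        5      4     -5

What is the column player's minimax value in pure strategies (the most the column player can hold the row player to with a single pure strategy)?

-2

Column maxima: Left → 5, Center → 4, Right → -2.
The smallest of these is -2.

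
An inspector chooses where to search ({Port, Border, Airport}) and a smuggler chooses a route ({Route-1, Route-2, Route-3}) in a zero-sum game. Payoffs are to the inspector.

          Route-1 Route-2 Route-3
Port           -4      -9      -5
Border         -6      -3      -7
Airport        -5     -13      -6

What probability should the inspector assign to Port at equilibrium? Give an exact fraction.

Row minima: Port → -9, Border → -7, Airport → -13; maximin = -7.
Column maxima: Route-1 → -4, Route-2 → -3, Route-3 → -5; minimax = -5.
-7 ≠ -5, so there is no saddle point; optimal play is mixed.
Airport is strictly dominated by Port, so the inspector never plays it.
Route-1 is strictly dominated by Route-3 (it gives the inspector strictly more in every row), so the smuggler never plays it.
On the remaining 2×2 (Port, Border vs Route-2, Route-3):
Let the inspector play Port with probability p. Expected payoff against Route-2: (-9)p + (-3)(1−p) = −6p − 3; against Route-3: (-5)p + (-7)(1−p) = 2p − 7.
Setting these equal: −6p − 3 = 2p − 7 ⇒ −8p = -4 ⇒ p = 1/2, and the value is (-6)·(1/2) − 3 = -6.
For the smuggler: with q = P(Route-2), equating Port's and Border's payoffs gives −4q − 5 = 4q − 7 ⇒ q = 1/4.

1/2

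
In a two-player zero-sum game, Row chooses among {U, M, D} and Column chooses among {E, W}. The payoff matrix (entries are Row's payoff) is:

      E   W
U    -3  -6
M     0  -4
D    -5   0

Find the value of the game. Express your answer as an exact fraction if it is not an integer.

Row minima: U → -6, M → -4, D → -5; maximin = -4.
Column maxima: E → 0, W → 0; minimax = 0.
-4 ≠ 0, so there is no saddle point; optimal play is mixed.
U is strictly dominated by M, so Row never plays it.
On the remaining 2×2 (M, D vs E, W):
Let Row play M with probability p. Expected payoff against E: 0p + (-5)(1−p) = 5p − 5; against W: (-4)p + 0(1−p) = −4p.
Setting these equal: 5p − 5 = −4p ⇒ 9p = 5 ⇒ p = 5/9, and the value is (5)·(5/9) − 5 = -20/9.
For Column: with q = P(E), equating M's and D's payoffs gives 4q − 4 = −5q ⇒ q = 4/9.

-20/9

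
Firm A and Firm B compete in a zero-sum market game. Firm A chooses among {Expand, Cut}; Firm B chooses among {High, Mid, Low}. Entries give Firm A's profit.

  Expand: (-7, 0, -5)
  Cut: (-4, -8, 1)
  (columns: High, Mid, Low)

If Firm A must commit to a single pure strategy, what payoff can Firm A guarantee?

-7

Row minima: Expand → -7, Cut → -8.
The best of these is -7.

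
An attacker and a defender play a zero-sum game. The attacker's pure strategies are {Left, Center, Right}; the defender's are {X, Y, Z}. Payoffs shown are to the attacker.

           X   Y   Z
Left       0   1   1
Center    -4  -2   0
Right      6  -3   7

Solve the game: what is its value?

Row minima: Left → 0, Center → -4, Right → -3; maximin = 0.
Column maxima: X → 6, Y → 1, Z → 7; minimax = 1.
0 ≠ 1, so there is no saddle point; optimal play is mixed.
Center is strictly dominated by Left, so the attacker never plays it.
Z is strictly dominated by X (it gives the attacker strictly more in every row), so the defender never plays it.
On the remaining 2×2 (Left, Right vs X, Y):
Let the attacker play Left with probability p. Expected payoff against X: 0p + 6(1−p) = −6p + 6; against Y: 1p + (-3)(1−p) = 4p − 3.
Setting these equal: −6p + 6 = 4p − 3 ⇒ −10p = -9 ⇒ p = 9/10, and the value is (-6)·(9/10) + 6 = 3/5.
For the defender: with q = P(X), equating Left's and Right's payoffs gives −q + 1 = 9q − 3 ⇒ q = 2/5.

3/5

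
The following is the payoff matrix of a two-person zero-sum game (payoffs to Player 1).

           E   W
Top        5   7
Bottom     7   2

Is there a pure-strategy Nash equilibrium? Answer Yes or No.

No

Row minima: Top → 5, Bottom → 2; maximin = 5.
Column maxima: E → 7, W → 7; minimax = 7.
5 ≠ 7, so no pure-strategy equilibrium exists.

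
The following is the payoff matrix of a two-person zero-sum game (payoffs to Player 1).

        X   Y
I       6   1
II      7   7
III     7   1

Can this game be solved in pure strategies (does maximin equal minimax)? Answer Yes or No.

Yes

Row minima: I → 1, II → 7, III → 1; maximin = 7.
Column maxima: X → 7, Y → 7; minimax = 7.
maximin = minimax = 7, so a saddle point exists.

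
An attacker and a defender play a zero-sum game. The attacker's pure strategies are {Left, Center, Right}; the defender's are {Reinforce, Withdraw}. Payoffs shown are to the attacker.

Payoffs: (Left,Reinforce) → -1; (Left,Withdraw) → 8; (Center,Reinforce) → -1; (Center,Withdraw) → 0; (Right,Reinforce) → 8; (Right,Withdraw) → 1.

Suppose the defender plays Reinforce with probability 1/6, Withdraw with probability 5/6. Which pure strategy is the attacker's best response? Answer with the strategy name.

Left

Expected payoff of Left: (1/6)·(-1) + (5/6)·8 = 13/2.
Expected payoff of Center: (1/6)·(-1) + (5/6)·0 = -1/6.
Expected payoff of Right: (1/6)·8 + (5/6)·1 = 13/6.
The largest is 13/2, so the attacker's best response is Left.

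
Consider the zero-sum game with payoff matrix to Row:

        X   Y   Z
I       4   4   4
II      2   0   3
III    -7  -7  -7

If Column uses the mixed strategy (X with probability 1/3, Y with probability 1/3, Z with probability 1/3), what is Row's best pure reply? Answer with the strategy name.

I

Expected payoff of I: (1/3)·4 + (1/3)·4 + (1/3)·4 = 4.
Expected payoff of II: (1/3)·2 + (1/3)·0 + (1/3)·3 = 5/3.
Expected payoff of III: (1/3)·(-7) + (1/3)·(-7) + (1/3)·(-7) = -7.
The largest is 4, so Row's best response is I.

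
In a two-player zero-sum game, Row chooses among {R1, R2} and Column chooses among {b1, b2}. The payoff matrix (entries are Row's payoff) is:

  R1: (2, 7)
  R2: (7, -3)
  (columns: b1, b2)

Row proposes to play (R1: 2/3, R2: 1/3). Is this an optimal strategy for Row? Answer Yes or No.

Against b1 this mix gives (2/3)·2 + (1/3)·7 = 11/3.
Against b2 this mix gives (2/3)·7 + (1/3)·(-3) = 11/3.
All of Column's active replies (b1, b2) yield 11/3, and no column does worse for Row. The mix makes Column indifferent and guarantees 11/3, so it is optimal.

Yes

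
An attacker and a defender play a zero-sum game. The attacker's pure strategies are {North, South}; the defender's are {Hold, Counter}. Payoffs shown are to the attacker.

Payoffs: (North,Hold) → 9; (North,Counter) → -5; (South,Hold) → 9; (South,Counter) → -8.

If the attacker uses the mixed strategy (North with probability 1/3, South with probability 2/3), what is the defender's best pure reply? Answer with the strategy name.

If the defender plays Hold, the attacker's expected payoff is (1/3)·9 + (2/3)·9 = 9.
If the defender plays Counter, the attacker's expected payoff is (1/3)·(-5) + (2/3)·(-8) = -7.
The defender minimizes the attacker's payoff; the smallest is -7, so the best response is Counter.

Counter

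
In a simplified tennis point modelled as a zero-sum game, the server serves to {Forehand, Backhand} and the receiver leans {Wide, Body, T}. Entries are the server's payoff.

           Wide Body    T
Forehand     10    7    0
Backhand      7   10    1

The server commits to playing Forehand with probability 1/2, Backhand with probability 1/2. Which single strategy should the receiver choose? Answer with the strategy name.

T

If the receiver plays Wide, the server's expected payoff is (1/2)·10 + (1/2)·7 = 17/2.
If the receiver plays Body, the server's expected payoff is (1/2)·7 + (1/2)·10 = 17/2.
If the receiver plays T, the server's expected payoff is (1/2)·0 + (1/2)·1 = 1/2.
The receiver minimizes the server's payoff; the smallest is 1/2, so the best response is T.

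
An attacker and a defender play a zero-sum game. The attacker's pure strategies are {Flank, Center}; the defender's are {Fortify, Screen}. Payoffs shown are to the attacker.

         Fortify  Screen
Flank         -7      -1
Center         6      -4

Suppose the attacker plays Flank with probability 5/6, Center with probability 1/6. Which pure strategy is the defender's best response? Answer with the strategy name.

If the defender plays Fortify, the attacker's expected payoff is (5/6)·(-7) + (1/6)·6 = -29/6.
If the defender plays Screen, the attacker's expected payoff is (5/6)·(-1) + (1/6)·(-4) = -3/2.
The defender minimizes the attacker's payoff; the smallest is -29/6, so the best response is Fortify.

Fortify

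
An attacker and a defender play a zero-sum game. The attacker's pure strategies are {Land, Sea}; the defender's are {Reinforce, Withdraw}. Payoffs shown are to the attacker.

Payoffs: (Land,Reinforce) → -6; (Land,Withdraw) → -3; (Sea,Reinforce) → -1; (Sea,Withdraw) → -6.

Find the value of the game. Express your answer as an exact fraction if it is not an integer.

Row minima: Land → -6, Sea → -6; maximin = -6.
Column maxima: Reinforce → -1, Withdraw → -3; minimax = -3.
-6 ≠ -3, so there is no saddle point; optimal play is mixed.
Let the attacker play Land with probability p. Expected payoff against Reinforce: (-6)p + (-1)(1−p) = −5p − 1; against Withdraw: (-3)p + (-6)(1−p) = 3p − 6.
Setting these equal: −5p − 1 = 3p − 6 ⇒ −8p = -5 ⇒ p = 5/8, and the value is (-5)·(5/8) − 1 = -33/8.
For the defender: with q = P(Reinforce), equating Land's and Sea's payoffs gives −3q − 3 = 5q − 6 ⇒ q = 3/8.

-33/8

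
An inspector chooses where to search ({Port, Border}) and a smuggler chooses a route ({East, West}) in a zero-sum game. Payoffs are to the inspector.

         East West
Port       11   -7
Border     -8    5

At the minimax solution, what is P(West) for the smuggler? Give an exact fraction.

Row minima: Port → -7, Border → -8; maximin = -7.
Column maxima: East → 11, West → 5; minimax = 5.
-7 ≠ 5, so there is no saddle point; optimal play is mixed.
Let the inspector play Port with probability p. Expected payoff against East: 11p + (-8)(1−p) = 19p − 8; against West: (-7)p + 5(1−p) = −12p + 5.
Setting these equal: 19p − 8 = −12p + 5 ⇒ 31p = 13 ⇒ p = 13/31, and the value is (19)·(13/31) − 8 = -1/31.
For the smuggler: with q = P(East), equating Port's and Border's payoffs gives 18q − 7 = −13q + 5 ⇒ q = 12/31.

19/31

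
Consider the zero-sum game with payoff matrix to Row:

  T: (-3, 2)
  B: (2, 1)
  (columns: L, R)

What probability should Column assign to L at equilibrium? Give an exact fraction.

1/6

Row minima: T → -3, B → 1; maximin = 1.
Column maxima: L → 2, R → 2; minimax = 2.
1 ≠ 2, so there is no saddle point; optimal play is mixed.
Let Row play T with probability p. Expected payoff against L: (-3)p + 2(1−p) = −5p + 2; against R: 2p + 1(1−p) = p + 1.
Setting these equal: −5p + 2 = p + 1 ⇒ −6p = -1 ⇒ p = 1/6, and the value is (-5)·(1/6) + 2 = 7/6.
For Column: with q = P(L), equating T's and B's payoffs gives −5q + 2 = q + 1 ⇒ q = 1/6.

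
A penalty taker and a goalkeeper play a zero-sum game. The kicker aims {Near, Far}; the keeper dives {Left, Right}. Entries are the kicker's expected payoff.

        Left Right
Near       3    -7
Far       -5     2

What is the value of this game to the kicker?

Row minima: Near → -7, Far → -5; maximin = -5.
Column maxima: Left → 3, Right → 2; minimax = 2.
-5 ≠ 2, so there is no saddle point; optimal play is mixed.
Let the kicker play Near with probability p. Expected payoff against Left: 3p + (-5)(1−p) = 8p − 5; against Right: (-7)p + 2(1−p) = −9p + 2.
Setting these equal: 8p − 5 = −9p + 2 ⇒ 17p = 7 ⇒ p = 7/17, and the value is (8)·(7/17) − 5 = -29/17.
For the keeper: with q = P(Left), equating Near's and Far's payoffs gives 10q − 7 = −7q + 2 ⇒ q = 9/17.

-29/17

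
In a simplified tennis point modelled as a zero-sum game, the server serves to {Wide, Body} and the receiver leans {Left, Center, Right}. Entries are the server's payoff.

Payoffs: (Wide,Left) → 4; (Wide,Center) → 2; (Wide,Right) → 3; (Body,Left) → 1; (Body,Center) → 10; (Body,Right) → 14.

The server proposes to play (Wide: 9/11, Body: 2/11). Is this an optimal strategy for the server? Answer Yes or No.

Yes

Against Left this mix gives (9/11)·4 + (2/11)·1 = 38/11.
Against Center this mix gives (9/11)·2 + (2/11)·10 = 38/11.
Against Right this mix gives (9/11)·3 + (2/11)·14 = 5.
All of the receiver's active replies (Left, Center) yield 38/11, and no column does worse for the server. The mix makes the receiver indifferent and guarantees 38/11, so it is optimal.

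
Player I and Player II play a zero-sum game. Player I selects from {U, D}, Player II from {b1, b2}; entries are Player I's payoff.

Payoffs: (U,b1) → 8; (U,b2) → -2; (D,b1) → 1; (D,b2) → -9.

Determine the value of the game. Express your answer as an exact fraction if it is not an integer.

Row minima: U → -2, D → -9; maximin = -2.
Column maxima: b1 → 8, b2 → -2; minimax = -2.
Since maximin = minimax = -2, there is a saddle point and the value is -2.

-2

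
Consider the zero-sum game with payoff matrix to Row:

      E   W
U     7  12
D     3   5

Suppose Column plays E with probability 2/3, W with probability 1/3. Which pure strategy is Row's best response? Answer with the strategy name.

U

Expected payoff of U: (2/3)·7 + (1/3)·12 = 26/3.
Expected payoff of D: (2/3)·3 + (1/3)·5 = 11/3.
The largest is 26/3, so Row's best response is U.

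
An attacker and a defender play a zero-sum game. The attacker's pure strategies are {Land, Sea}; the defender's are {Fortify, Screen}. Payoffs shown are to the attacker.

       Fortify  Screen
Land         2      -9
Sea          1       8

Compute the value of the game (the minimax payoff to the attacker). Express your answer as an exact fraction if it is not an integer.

Row minima: Land → -9, Sea → 1; maximin = 1.
Column maxima: Fortify → 2, Screen → 8; minimax = 2.
1 ≠ 2, so there is no saddle point; optimal play is mixed.
Let the attacker play Land with probability p. Expected payoff against Fortify: 2p + 1(1−p) = p + 1; against Screen: (-9)p + 8(1−p) = −17p + 8.
Setting these equal: p + 1 = −17p + 8 ⇒ 18p = 7 ⇒ p = 7/18, and the value is (1)·(7/18) + 1 = 25/18.
For the defender: with q = P(Fortify), equating Land's and Sea's payoffs gives 11q − 9 = −7q + 8 ⇒ q = 17/18.

25/18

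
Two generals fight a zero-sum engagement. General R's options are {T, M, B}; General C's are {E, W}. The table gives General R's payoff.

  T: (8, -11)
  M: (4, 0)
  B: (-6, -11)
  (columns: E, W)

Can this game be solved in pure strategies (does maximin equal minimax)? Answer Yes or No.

Row minima: T → -11, M → 0, B → -11; maximin = 0.
Column maxima: E → 8, W → 0; minimax = 0.
maximin = minimax = 0, so a saddle point exists.

Yes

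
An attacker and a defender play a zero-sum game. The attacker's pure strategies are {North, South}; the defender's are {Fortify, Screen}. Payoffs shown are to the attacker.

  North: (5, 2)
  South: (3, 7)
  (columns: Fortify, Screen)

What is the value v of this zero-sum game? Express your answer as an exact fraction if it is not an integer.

29/7

Row minima: North → 2, South → 3; maximin = 3.
Column maxima: Fortify → 5, Screen → 7; minimax = 5.
3 ≠ 5, so there is no saddle point; optimal play is mixed.
Let the attacker play North with probability p. Expected payoff against Fortify: 5p + 3(1−p) = 2p + 3; against Screen: 2p + 7(1−p) = −5p + 7.
Setting these equal: 2p + 3 = −5p + 7 ⇒ 7p = 4 ⇒ p = 4/7, and the value is (2)·(4/7) + 3 = 29/7.
For the defender: with q = P(Fortify), equating North's and South's payoffs gives 3q + 2 = −4q + 7 ⇒ q = 5/7.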